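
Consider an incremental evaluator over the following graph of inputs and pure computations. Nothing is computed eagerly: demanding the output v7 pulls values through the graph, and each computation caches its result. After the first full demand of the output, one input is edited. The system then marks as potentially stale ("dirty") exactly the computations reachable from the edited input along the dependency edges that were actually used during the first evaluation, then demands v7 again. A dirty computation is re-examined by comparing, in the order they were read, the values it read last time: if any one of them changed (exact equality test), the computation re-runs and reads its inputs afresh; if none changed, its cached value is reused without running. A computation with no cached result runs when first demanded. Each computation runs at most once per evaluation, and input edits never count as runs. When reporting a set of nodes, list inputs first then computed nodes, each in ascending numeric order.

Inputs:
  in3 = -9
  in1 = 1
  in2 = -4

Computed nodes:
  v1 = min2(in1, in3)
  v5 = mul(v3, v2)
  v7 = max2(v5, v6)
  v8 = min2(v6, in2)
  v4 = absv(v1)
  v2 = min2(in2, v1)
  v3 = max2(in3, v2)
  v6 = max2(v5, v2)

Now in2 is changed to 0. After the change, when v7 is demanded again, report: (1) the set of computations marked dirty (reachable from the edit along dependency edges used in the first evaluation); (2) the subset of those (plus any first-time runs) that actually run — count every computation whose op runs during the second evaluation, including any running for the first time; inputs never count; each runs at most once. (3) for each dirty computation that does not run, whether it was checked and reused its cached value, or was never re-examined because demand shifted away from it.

Dirty set: v2, v3, v5, v6, v7.
Run set: v2 (1 run).
Re-examined without running (cache reused): v3, v5, v6, v7.
The important point: v2 recomputes to an identical value, and the output ends up unchanged.

Initial pass — values computed on the first demand:
  v1 = min2(1, -9) = -9
  v2 = min2(-4, -9) = -9
  v3 = max2(-9, -9) = -9
  v5 = mul(-9, -9) = 81
  v6 = max2(81, -9) = 81
  v7 = max2(81, 81) = 81

Second demand — change propagation:
  v2: re-runs because in2 -4->0; new result -9 (unchanged).
  v3: re-examined; everything it read last time is the same (in3 unchanged, v2 unchanged) — cache -9 kept, no run.
  v5: re-examined; everything it read last time is the same (v3 unchanged, v2 unchanged) — cache 81 kept, no run.
  v6: re-examined; everything it read last time is the same (v5 unchanged, v2 unchanged) — cache 81 kept, no run.
  v7: re-examined; everything it read last time is the same (v5 unchanged, v6 unchanged) — cache 81 kept, no run.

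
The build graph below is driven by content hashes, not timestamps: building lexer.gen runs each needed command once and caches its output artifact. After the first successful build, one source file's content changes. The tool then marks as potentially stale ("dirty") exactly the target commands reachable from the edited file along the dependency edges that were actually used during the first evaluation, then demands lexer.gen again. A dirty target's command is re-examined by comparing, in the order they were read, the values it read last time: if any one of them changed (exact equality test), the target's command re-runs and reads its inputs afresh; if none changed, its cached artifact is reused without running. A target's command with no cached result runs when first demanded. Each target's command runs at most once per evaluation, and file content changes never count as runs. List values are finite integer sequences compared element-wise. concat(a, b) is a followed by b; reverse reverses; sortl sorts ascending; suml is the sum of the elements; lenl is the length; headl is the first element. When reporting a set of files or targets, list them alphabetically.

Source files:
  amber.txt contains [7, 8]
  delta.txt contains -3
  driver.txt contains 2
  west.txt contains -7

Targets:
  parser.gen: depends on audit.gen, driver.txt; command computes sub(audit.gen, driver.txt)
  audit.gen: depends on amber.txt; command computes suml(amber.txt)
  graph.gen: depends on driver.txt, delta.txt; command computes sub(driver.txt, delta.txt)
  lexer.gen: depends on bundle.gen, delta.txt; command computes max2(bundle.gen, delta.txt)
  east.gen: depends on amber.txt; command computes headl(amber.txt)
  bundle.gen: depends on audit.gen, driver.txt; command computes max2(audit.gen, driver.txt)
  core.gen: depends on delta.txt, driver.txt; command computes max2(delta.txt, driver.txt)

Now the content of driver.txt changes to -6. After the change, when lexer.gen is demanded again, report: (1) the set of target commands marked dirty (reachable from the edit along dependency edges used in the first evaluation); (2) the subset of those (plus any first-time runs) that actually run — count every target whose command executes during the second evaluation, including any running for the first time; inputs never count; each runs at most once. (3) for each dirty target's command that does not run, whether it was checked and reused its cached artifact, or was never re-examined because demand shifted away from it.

Dirty set: bundle.gen, lexer.gen.
Run set: bundle.gen (1 run).
Re-examined without running (cache reused): lexer.gen.
The important point: bundle.gen recomputes to an identical value, and the output ends up unchanged.

Initial pass — values computed on the first demand:
  audit.gen = suml([7, 8]) = 15
  bundle.gen = max2(15, 2) = 15
  lexer.gen = max2(15, -3) = 15

Second demand — change propagation:
  bundle.gen: re-runs because driver.txt 2->-6; new result 15 (unchanged).
  lexer.gen: re-examined; everything it read last time is the same (bundle.gen unchanged, delta.txt unchanged) — cache 15 kept, no run.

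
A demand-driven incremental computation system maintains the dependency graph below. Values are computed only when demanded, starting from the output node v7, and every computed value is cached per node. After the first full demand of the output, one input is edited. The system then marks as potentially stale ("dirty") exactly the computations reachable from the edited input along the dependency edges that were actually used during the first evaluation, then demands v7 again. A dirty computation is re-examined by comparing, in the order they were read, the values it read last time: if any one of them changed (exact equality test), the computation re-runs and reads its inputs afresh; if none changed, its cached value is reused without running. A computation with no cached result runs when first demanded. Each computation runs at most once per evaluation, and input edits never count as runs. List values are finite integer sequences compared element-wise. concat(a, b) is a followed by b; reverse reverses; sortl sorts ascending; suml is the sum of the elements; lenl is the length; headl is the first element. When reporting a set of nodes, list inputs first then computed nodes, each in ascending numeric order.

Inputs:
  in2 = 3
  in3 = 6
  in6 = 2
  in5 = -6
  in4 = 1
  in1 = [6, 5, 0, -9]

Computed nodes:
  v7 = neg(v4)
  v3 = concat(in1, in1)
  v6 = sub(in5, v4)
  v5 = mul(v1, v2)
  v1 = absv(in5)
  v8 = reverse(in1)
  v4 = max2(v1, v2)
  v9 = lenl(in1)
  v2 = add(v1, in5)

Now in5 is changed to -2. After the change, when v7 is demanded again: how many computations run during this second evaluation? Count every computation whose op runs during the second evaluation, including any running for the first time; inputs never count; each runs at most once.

Computations that run: v1, v2, v4, v7 — 4 in total.

First evaluation (everything demanded from the output):
  v1 = absv(-6) = 6
  v2 = add(6, -6) = 0
  v4 = max2(6, 0) = 6
  v7 = neg(6) = -6

Propagation after the edit:
  v1: runs — in5 -6->-2; result 2.
  v2: runs — v1 6->2; in5 -6->-2; result 0 (same value as before).
  v4: runs — v1 6->2; result 2.
  v7: runs — v4 6->2; result -2.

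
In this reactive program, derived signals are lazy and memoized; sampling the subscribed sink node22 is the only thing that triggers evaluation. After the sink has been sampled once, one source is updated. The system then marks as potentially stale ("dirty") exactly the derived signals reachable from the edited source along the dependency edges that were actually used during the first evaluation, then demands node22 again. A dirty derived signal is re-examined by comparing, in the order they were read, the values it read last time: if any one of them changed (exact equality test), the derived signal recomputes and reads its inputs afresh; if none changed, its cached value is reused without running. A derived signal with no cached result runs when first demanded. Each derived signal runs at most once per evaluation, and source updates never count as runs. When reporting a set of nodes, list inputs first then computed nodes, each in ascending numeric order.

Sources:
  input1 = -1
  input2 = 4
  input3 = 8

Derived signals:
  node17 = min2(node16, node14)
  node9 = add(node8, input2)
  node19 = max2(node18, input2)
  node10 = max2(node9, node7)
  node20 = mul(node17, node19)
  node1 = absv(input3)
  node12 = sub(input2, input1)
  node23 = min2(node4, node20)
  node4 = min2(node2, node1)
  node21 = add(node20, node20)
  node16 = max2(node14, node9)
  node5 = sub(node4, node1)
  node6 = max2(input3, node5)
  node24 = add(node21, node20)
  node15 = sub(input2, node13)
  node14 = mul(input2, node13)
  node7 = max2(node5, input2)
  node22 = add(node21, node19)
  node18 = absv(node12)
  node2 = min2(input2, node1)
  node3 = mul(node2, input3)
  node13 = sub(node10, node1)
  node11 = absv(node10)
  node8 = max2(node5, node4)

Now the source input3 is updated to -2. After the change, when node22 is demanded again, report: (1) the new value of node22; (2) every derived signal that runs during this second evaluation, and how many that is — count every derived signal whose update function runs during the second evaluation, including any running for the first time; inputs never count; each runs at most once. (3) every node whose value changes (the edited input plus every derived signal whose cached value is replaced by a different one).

Demanding node22 again yields 165.
15 derived signals run: node1, node2, node4, node5, node7, node8, node9, node10, node13, node14, node16, node17, node20, node21, node22.
The nodes whose values change: input3, node1, node2, node4, node5, node8, node9, node10, node13, node14, node16, node17, node20, node21, node22.

First demand of the output computes:
  node1 = absv(8) = 8
  node2 = min2(4, 8) = 4
  node4 = min2(4, 8) = 4
  node5 = sub(4, 8) = -4
  node7 = max2(-4, 4) = 4
  node8 = max2(-4, 4) = 4
  node9 = add(4, 4) = 8
  node10 = max2(8, 4) = 8
  node12 = sub(4, -1) = 5
  node13 = sub(8, 8) = 0
  node14 = mul(4, 0) = 0
  node16 = max2(0, 8) = 8
  node17 = min2(8, 0) = 0
  node18 = absv(5) = 5
  node19 = max2(5, 4) = 5
  node20 = mul(0, 5) = 0
  node21 = add(0, 0) = 0
  node22 = add(0, 5) = 5

After the edit, cleaning proceeds:
  node1: a read changed (input3 8->-2) — executes, giving 2.
  node2: a read changed (node1 8->2) — executes, giving 2.
  node4: a read changed (node2 4->2; node1 8->2) — executes, giving 2.
  node5: a read changed (node4 4->2; node1 8->2) — executes, giving 0.
  node7: a read changed (node5 -4->0) — executes, giving 4 — identical to its old value.
  node8: a read changed (node5 -4->0; node4 4->2) — executes, giving 2.
  node9: a read changed (node8 4->2) — executes, giving 6.
  node10: a read changed (node9 8->6) — executes, giving 6.
  node13: a read changed (node10 8->6; node1 8->2) — executes, giving 4.
  node14: a read changed (node13 0->4) — executes, giving 16.
  node16: a read changed (node14 0->16; node9 8->6) — executes, giving 16.
  node17: a read changed (node16 8->16; node14 0->16) — executes, giving 16.
  node20: a read changed (node17 0->16) — executes, giving 80.
  node21: a read changed (node20 0->80; node20 0->80) — executes, giving 160.
  node22: a read changed (node21 0->160) — executes, giving 165.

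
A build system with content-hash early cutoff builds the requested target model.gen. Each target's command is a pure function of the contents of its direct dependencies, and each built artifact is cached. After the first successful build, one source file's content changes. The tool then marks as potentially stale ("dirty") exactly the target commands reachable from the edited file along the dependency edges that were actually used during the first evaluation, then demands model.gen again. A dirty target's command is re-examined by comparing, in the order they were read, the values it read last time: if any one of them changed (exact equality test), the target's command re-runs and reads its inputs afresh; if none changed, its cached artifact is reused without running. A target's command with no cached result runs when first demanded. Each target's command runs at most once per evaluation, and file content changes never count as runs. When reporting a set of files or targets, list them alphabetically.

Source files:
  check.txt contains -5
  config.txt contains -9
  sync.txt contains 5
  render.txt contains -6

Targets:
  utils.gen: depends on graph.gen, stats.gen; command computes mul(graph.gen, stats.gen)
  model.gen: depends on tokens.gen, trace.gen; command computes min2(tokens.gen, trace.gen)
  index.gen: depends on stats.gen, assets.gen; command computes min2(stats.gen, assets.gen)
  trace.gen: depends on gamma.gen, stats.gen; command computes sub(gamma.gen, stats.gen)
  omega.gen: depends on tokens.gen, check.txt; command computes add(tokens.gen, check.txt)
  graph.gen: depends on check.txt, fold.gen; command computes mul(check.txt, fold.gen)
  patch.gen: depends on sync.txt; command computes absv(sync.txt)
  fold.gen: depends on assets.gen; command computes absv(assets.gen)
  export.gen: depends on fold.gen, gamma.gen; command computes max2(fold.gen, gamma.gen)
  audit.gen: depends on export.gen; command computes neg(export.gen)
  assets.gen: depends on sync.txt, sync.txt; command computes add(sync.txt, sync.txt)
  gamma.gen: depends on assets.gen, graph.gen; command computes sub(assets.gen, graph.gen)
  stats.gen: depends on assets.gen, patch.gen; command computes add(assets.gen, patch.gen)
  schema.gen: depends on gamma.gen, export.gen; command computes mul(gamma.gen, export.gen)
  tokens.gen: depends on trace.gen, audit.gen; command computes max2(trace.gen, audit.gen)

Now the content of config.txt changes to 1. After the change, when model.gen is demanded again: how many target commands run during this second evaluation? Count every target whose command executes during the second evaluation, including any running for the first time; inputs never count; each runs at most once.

Target commands that run: none — 0 in total.
Key observation: config.txt is never demanded by the output, so the edit triggers no recomputation at all.

First evaluation (everything demanded from the output):
  assets.gen = add(5, 5) = 10
  fold.gen = absv(10) = 10
  graph.gen = mul(-5, 10) = -50
  gamma.gen = sub(10, -50) = 60
  export.gen = max2(10, 60) = 60
  audit.gen = neg(60) = -60
  patch.gen = absv(5) = 5
  stats.gen = add(10, 5) = 15
  trace.gen = sub(60, 15) = 45
  tokens.gen = max2(45, -60) = 45
  model.gen = min2(45, 45) = 45

Propagation after the edit:
  config.txt feeds no computation that the output demands — nothing is marked dirty and nothing runs.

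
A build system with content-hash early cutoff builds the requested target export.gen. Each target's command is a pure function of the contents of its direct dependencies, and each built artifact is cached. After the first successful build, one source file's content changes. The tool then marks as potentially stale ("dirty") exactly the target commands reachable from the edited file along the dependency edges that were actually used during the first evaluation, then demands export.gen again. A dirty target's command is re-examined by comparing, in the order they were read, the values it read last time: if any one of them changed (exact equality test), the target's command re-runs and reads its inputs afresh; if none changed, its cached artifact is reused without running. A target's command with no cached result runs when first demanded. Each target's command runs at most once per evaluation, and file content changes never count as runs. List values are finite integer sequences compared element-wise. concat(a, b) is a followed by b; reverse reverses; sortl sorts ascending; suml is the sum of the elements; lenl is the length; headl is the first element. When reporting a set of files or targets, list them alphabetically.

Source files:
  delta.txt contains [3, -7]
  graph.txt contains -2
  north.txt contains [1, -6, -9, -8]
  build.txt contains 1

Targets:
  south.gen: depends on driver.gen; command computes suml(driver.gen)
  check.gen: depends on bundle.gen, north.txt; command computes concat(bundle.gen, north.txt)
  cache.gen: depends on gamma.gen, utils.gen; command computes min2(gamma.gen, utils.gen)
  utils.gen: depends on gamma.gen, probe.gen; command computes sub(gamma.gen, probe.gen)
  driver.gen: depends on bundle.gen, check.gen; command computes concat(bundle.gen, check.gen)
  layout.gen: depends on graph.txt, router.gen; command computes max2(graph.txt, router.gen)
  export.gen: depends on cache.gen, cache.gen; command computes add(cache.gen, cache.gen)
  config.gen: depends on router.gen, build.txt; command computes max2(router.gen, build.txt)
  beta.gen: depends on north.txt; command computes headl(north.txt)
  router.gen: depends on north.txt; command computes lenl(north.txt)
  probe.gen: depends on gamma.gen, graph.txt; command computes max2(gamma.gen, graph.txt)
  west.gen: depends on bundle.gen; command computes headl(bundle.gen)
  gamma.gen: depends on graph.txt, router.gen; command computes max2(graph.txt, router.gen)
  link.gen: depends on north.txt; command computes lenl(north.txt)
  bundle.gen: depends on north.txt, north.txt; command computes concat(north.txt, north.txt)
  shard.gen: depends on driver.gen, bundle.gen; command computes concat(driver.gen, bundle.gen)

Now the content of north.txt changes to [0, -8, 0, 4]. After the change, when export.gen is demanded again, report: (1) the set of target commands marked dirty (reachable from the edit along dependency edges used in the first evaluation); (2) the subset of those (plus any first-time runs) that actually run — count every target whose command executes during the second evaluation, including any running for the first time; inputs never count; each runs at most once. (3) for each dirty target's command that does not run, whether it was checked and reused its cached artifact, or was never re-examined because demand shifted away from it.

Marked dirty: cache.gen, export.gen, gamma.gen, probe.gen, router.gen, utils.gen.
Target commands that run: router.gen — 1 in total.
Checked but reused from cache: cache.gen, export.gen, gamma.gen, probe.gen, utils.gen.
Key observation: the change is absorbed at router.gen — it re-runs but produces the same value, and the output's value is unchanged.

First evaluation (everything demanded from the output):
  router.gen = lenl([1, -6, -9, -8]) = 4
  gamma.gen = max2(-2, 4) = 4
  probe.gen = max2(4, -2) = 4
  utils.gen = sub(4, 4) = 0
  cache.gen = min2(4, 0) = 0
  export.gen = add(0, 0) = 0

Propagation after the edit:
  router.gen: runs — north.txt [1, -6, -9, -8]->[0, -8, 0, 4]; result 4 (same value as before).
  gamma.gen: checked — values it read are unchanged (graph.txt unchanged, router.gen unchanged); reused cached 4 without running.
  probe.gen: checked — values it read are unchanged (gamma.gen unchanged, graph.txt unchanged); reused cached 4 without running.
  utils.gen: checked — values it read are unchanged (gamma.gen unchanged, probe.gen unchanged); reused cached 0 without running.
  cache.gen: checked — values it read are unchanged (gamma.gen unchanged, utils.gen unchanged); reused cached 0 without running.
  export.gen: checked — values it read are unchanged (cache.gen unchanged, cache.gen unchanged); reused cached 0 without running.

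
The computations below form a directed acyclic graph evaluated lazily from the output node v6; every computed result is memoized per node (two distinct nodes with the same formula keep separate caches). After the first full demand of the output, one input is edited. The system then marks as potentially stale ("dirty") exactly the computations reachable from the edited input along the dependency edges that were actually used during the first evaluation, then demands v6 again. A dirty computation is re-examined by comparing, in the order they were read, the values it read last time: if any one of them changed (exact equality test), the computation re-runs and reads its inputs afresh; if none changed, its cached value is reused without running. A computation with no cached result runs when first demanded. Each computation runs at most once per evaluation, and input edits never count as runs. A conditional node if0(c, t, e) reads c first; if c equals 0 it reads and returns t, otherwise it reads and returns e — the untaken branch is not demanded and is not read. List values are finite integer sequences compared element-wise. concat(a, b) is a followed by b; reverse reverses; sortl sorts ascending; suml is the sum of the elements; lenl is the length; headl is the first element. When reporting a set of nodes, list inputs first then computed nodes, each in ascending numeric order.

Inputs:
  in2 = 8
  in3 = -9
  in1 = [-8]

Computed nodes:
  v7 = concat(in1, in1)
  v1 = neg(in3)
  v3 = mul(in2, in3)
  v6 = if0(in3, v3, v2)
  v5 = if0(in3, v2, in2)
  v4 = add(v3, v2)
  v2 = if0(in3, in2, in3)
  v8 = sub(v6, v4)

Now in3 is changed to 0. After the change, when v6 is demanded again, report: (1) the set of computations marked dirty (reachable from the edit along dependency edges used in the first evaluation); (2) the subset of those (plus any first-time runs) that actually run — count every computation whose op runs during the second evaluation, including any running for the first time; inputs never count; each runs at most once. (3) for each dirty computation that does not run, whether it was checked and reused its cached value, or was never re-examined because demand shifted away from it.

The edit dirties: v2, v6.
2 computations run: v3, v6.
Unvisited dirty nodes (no longer demanded): v2.
Note the branch switch — demand abandons v2, which is never re-examined.

First demand of the output computes:
  v2 = if0(in3=-9 -> else branch in3) = -9
  v6 = if0(in3=-9 -> else branch v2) = -9

After the edit, cleaning proceeds:
  v2: stays stale; no demand reaches it after the flip.
  v3: had never run; runs now, result 0.
  v6: a read changed (in3 -9->0) — executes, giving 0.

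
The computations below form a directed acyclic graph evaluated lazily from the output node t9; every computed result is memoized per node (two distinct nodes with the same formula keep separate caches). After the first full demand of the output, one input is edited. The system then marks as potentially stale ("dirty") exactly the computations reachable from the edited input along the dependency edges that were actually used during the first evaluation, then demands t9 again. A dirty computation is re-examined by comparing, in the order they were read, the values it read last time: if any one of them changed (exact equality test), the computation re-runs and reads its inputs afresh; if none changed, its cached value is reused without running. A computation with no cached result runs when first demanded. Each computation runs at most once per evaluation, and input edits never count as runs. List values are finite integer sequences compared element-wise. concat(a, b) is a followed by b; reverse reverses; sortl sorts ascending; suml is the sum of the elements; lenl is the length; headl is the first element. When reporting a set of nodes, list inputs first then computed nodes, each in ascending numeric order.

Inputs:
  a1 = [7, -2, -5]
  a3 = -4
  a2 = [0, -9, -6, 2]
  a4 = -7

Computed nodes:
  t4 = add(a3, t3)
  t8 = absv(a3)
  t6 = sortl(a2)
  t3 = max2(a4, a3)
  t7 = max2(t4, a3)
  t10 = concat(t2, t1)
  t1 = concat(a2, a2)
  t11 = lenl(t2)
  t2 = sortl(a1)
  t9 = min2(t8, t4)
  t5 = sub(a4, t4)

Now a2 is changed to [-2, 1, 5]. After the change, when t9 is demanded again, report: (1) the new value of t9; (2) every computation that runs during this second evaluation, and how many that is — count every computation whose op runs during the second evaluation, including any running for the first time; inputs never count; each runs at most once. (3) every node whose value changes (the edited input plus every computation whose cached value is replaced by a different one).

Demanding t9 again yields -8.
0 computations run: none.
The nodes whose values change: a2.
Note the shortcut — a2 feeds only undemanded nodes, so no recomputation happens.

First demand of the output computes:
  t3 = max2(-7, -4) = -4
  t4 = add(-4, -4) = -8
  t8 = absv(-4) = 4
  t9 = min2(4, -8) = -8

After the edit, cleaning proceeds:
  a2 only reaches undemanded nodes; the second demand re-runs nothing.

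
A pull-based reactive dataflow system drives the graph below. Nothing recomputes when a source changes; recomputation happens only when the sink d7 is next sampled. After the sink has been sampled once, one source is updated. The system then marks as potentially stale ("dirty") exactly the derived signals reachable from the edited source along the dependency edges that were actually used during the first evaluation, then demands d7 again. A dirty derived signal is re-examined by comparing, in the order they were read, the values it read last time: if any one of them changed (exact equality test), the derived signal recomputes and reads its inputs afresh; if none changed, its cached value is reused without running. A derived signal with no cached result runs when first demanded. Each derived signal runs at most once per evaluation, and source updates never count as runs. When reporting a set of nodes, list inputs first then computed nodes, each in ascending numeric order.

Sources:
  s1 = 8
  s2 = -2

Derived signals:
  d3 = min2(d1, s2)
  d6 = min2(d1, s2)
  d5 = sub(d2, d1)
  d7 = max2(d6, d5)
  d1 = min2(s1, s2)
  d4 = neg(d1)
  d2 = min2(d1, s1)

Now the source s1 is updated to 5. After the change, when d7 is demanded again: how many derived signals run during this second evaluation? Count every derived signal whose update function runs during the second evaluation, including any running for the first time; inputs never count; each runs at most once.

First evaluation (everything demanded from the output):
  d1 = min2(8, -2) = -2
  d2 = min2(-2, 8) = -2
  d5 = sub(-2, -2) = 0
  d6 = min2(-2, -2) = -2
  d7 = max2(-2, 0) = 0

Propagation after the edit:
  d1: runs — s1 8->5; result -2 (same value as before).
  d2: runs — s1 8->5; result -2 (same value as before).
  d5: checked — values it read are unchanged (d2 unchanged, d1 unchanged); reused cached 0 without running.
  d6: checked — values it read are unchanged (d1 unchanged, s2 unchanged); reused cached -2 without running.
  d7: checked — values it read are unchanged (d6 unchanged, d5 unchanged); reused cached 0 without running.

Key observation: the cutoff stops propagation at d5 — its inputs' values are unchanged, so it reuses its cache.

Derived signals that run: d1, d2 — 2 in total.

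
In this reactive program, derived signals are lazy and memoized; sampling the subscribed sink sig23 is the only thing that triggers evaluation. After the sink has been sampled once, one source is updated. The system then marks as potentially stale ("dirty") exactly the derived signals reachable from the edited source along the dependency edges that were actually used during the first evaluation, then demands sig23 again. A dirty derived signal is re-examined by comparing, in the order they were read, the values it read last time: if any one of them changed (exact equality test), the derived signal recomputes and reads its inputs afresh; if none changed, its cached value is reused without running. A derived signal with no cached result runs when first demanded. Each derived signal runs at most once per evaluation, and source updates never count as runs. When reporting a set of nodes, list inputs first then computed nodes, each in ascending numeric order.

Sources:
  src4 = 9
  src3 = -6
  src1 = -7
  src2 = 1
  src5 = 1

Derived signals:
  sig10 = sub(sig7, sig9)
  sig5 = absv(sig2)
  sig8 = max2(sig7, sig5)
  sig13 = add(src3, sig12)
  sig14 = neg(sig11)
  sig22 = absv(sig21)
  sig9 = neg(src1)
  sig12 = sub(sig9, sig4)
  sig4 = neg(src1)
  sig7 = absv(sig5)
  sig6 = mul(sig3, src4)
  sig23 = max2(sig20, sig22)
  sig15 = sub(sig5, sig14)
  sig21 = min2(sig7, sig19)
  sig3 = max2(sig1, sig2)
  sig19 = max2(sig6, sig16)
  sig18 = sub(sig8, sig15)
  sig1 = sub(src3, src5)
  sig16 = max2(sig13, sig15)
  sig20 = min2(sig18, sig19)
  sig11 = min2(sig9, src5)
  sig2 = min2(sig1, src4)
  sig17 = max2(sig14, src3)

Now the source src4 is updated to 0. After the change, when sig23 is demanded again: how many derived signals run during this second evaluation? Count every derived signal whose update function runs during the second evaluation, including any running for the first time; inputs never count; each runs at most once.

First demand of the output computes:
  sig1 = sub(-6, 1) = -7
  sig2 = min2(-7, 9) = -7
  sig3 = max2(-7, -7) = -7
  sig4 = neg(-7) = 7
  sig5 = absv(-7) = 7
  sig6 = mul(-7, 9) = -63
  sig7 = absv(7) = 7
  sig8 = max2(7, 7) = 7
  sig9 = neg(-7) = 7
  sig11 = min2(7, 1) = 1
  sig12 = sub(7, 7) = 0
  sig13 = add(-6, 0) = -6
  sig14 = neg(1) = -1
  sig15 = sub(7, -1) = 8
  sig16 = max2(-6, 8) = 8
  sig18 = sub(7, 8) = -1
  sig19 = max2(-63, 8) = 8
  sig20 = min2(-1, 8) = -1
  sig21 = min2(7, 8) = 7
  sig22 = absv(7) = 7
  sig23 = max2(-1, 7) = 7

After the edit, cleaning proceeds:
  sig2: a read changed (src4 9->0) — executes, giving -7 — identical to its old value.
  sig3: dirty, but its reads are unchanged (sig1 unchanged, sig2 unchanged); cached -7 stands.
  sig5: dirty, but its reads are unchanged (sig2 unchanged); cached 7 stands.
  sig6: a read changed (src4 9->0) — executes, giving 0.
  sig7: dirty, but its reads are unchanged (sig5 unchanged); cached 7 stands.
  sig8: dirty, but its reads are unchanged (sig7 unchanged, sig5 unchanged); cached 7 stands.
  sig15: dirty, but its reads are unchanged (sig5 unchanged, sig14 unchanged); cached 8 stands.
  sig16: dirty, but its reads are unchanged (sig13 unchanged, sig15 unchanged); cached 8 stands.
  sig18: dirty, but its reads are unchanged (sig8 unchanged, sig15 unchanged); cached -1 stands.
  sig19: a read changed (sig6 -63->0) — executes, giving 8 — identical to its old value.
  sig20: dirty, but its reads are unchanged (sig18 unchanged, sig19 unchanged); cached -1 stands.
  sig21: dirty, but its reads are unchanged (sig7 unchanged, sig19 unchanged); cached 7 stands.
  sig22: dirty, but its reads are unchanged (sig21 unchanged); cached 7 stands.
  sig23: dirty, but its reads are unchanged (sig20 unchanged, sig22 unchanged); cached 7 stands.

Note where the cutoff bites: sig3 is checked, finds nothing changed, and keeps its cache.

3 derived signals run: sig2, sig6, sig19.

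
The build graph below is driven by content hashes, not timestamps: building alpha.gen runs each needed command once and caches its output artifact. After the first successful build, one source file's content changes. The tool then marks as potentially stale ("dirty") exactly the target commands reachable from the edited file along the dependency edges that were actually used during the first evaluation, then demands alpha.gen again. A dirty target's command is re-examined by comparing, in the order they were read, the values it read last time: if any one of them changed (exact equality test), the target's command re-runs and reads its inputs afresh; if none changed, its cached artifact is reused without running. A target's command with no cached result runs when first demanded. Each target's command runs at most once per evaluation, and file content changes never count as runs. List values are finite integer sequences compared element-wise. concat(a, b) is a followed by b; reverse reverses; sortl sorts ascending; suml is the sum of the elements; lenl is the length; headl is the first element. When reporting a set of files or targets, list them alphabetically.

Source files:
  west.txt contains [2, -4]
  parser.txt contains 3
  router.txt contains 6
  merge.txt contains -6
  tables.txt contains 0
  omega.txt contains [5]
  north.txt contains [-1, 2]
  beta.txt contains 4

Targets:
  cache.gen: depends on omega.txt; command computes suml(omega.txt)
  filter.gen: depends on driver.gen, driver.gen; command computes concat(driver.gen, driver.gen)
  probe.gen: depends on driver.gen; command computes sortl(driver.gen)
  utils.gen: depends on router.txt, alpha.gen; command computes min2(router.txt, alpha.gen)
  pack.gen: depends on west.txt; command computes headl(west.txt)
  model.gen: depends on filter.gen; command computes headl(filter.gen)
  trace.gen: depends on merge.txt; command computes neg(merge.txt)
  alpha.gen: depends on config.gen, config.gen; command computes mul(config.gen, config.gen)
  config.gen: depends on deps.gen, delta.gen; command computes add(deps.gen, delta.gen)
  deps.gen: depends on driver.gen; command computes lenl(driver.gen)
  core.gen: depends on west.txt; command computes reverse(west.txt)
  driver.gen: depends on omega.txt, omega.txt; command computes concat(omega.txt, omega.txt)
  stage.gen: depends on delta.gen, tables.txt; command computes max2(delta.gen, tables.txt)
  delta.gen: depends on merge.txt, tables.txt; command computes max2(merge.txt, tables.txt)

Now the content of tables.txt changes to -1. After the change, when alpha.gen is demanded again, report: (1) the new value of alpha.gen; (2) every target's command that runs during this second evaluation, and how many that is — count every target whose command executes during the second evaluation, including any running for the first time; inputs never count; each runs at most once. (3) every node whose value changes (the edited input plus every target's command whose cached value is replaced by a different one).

Initial pass — values computed on the first demand:
  delta.gen = max2(-6, 0) = 0
  driver.gen = concat([5], [5]) = [5, 5]
  deps.gen = lenl([5, 5]) = 2
  config.gen = add(2, 0) = 2
  alpha.gen = mul(2, 2) = 4

Second demand — change propagation:
  delta.gen: re-runs because tables.txt 0->-1; new result -1.
  config.gen: re-runs because delta.gen 0->-1; new result 1.
  alpha.gen: re-runs because config.gen 2->1; config.gen 2->1; new result 1.

alpha.gen now evaluates to 1.
Run set: alpha.gen, config.gen, delta.gen (3 run).
Changed values: alpha.gen, config.gen, delta.gen, tables.txt.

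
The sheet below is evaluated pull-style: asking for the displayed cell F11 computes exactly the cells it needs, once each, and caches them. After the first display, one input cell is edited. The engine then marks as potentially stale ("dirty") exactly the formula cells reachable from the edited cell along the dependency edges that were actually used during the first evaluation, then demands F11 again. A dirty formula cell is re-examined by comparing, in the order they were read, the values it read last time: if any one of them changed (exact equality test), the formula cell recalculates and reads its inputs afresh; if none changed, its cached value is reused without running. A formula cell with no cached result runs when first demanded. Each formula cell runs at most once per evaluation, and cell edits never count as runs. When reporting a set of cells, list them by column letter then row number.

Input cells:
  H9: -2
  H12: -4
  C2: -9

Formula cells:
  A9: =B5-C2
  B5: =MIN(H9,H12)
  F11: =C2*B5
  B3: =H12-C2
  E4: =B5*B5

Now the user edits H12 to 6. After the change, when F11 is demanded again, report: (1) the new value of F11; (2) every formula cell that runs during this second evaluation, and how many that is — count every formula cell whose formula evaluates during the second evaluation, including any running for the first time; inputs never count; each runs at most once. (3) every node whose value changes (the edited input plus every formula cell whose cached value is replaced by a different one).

First demand of the output computes:
  B5 = MIN(-2, -4) = -4
  F11 = -9 * -4 = 36

After the edit, cleaning proceeds:
  B5: a read changed (H12 -4->6) — executes, giving -2.
  F11: a read changed (B5 -4->-2) — executes, giving 18.

Demanding F11 again yields 18.
2 formula cells run: B5, F11.
The nodes whose values change: B5, F11, H12.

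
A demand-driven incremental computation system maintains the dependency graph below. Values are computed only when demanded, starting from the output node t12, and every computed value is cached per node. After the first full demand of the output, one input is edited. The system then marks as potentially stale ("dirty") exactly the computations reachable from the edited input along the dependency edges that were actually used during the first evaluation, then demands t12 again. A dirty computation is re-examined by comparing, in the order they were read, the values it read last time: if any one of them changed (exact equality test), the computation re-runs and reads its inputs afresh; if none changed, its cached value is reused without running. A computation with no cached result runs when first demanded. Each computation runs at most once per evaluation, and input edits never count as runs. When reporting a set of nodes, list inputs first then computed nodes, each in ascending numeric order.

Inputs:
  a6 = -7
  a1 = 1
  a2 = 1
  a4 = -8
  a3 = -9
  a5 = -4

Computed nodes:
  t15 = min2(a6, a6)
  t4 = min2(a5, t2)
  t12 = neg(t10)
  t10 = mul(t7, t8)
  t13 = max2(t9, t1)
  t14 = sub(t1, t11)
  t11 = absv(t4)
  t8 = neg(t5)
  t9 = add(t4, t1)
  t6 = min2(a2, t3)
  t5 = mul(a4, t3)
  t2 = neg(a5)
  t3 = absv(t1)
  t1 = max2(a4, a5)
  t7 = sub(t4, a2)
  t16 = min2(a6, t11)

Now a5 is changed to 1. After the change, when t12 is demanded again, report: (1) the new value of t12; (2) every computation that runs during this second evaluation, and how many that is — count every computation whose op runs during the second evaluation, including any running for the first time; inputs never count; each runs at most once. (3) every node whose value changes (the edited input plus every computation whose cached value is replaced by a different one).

New value of t12: 16.
Computations that run: t1, t2, t3, t4, t5, t7, t8, t10, t12 — 9 in total.
Values that change: a5, t1, t2, t3, t4, t5, t7, t8, t10, t12.

First evaluation (everything demanded from the output):
  t1 = max2(-8, -4) = -4
  t2 = neg(-4) = 4
  t3 = absv(-4) = 4
  t4 = min2(-4, 4) = -4
  t5 = mul(-8, 4) = -32
  t7 = sub(-4, 1) = -5
  t8 = neg(-32) = 32
  t10 = mul(-5, 32) = -160
  t12 = neg(-160) = 160

Propagation after the edit:
  t1: runs — a5 -4->1; result 1.
  t2: runs — a5 -4->1; result -1.
  t3: runs — t1 -4->1; result 1.
  t4: runs — a5 -4->1; t2 4->-1; result -1.
  t5: runs — t3 4->1; result -8.
  t7: runs — t4 -4->-1; result -2.
  t8: runs — t5 -32->-8; result 8.
  t10: runs — t7 -5->-2; t8 32->8; result -16.
  t12: runs — t10 -160->-16; result 16.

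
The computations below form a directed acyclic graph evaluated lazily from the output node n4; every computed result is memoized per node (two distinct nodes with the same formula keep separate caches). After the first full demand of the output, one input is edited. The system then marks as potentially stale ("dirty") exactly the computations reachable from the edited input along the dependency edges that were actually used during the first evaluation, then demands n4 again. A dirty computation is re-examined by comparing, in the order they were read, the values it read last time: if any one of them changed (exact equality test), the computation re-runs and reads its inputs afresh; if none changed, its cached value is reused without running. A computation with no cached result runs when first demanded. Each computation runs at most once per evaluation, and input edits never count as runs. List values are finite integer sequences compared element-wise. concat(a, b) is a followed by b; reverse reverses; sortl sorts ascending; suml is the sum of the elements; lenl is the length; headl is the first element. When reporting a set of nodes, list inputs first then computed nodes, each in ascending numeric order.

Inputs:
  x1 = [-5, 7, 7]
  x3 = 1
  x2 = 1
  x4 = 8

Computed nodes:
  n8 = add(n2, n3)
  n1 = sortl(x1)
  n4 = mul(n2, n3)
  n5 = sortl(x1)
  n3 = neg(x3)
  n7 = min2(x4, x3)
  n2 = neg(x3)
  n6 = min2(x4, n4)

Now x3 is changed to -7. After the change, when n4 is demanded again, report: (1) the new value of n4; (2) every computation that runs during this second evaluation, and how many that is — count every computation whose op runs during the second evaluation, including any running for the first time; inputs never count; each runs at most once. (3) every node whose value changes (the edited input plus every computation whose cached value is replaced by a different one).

First demand of the output computes:
  n2 = neg(1) = -1
  n3 = neg(1) = -1
  n4 = mul(-1, -1) = 1

After the edit, cleaning proceeds:
  n2: a read changed (x3 1->-7) — executes, giving 7.
  n3: a read changed (x3 1->-7) — executes, giving 7.
  n4: a read changed (n2 -1->7; n3 -1->7) — executes, giving 49.

Demanding n4 again yields 49.
3 computations run: n2, n3, n4.
The nodes whose values change: x3, n2, n3, n4.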